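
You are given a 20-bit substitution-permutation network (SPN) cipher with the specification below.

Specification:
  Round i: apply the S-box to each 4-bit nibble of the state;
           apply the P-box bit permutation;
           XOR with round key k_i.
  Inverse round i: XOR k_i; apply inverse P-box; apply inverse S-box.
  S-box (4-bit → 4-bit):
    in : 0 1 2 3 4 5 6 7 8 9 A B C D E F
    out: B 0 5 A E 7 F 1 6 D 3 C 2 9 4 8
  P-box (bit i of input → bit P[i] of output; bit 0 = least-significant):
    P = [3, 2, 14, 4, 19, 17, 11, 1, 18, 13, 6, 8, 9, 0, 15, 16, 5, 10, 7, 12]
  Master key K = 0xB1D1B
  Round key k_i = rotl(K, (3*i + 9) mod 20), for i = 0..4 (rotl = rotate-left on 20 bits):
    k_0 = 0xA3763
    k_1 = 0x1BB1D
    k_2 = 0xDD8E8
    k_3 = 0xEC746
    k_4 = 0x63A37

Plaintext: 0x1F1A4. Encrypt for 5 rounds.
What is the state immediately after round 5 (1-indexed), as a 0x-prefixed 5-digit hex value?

s_0 = plaintext = 0x1F1A4
s_1 = Round(s_0, k_0) = 0x17777
s_2 = Round(s_1, k_1) = 0xDB915
s_3 = Round(s_2, k_2) = 0x80984
s_4 = Round(s_3, k_3) = 0x98893
s_5 = Round(s_4, k_4) = 0xE82C0

0xE82C0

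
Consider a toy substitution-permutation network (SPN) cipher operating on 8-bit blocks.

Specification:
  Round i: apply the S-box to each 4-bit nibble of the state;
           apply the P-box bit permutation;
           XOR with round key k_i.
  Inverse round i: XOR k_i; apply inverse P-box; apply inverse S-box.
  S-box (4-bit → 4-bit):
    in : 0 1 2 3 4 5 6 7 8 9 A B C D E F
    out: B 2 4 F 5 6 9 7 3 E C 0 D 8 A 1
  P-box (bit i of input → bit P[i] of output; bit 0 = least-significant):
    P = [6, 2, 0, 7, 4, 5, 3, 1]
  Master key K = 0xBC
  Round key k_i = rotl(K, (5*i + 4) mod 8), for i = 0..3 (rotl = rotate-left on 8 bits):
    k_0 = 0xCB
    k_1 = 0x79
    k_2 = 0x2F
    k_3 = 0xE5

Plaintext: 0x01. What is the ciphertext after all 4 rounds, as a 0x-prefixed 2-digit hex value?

0x91

s_0 = plaintext = 0x01
s_1 = Round(s_0, k_0) = 0xFD
s_2 = Round(s_1, k_1) = 0xE9
s_3 = Round(s_2, k_2) = 0x88
s_4 = Round(s_3, k_3) = 0x91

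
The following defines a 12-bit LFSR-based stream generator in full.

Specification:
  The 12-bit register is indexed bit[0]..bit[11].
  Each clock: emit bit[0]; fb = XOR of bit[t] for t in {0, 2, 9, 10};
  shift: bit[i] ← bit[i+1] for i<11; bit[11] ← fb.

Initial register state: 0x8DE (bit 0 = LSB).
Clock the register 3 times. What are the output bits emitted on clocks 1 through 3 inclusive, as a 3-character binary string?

reg_0 = 0x8DE
clock 1: out=0, reg = 0xC6F
clock 2: out=1, reg = 0xE37
clock 3: out=1, reg = 0x71B

011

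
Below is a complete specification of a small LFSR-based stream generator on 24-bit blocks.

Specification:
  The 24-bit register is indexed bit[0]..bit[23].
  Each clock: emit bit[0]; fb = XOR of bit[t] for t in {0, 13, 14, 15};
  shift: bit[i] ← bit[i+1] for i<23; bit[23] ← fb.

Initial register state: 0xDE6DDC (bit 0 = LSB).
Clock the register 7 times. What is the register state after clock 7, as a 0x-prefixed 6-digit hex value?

0xD5BCDB

reg_0 = 0xDE6DDC
clock 1: out=0, reg = 0x6F36EE
clock 2: out=0, reg = 0xB79B77
clock 3: out=1, reg = 0x5BCDBB
clock 4: out=1, reg = 0xADE6DD
clock 5: out=1, reg = 0x56F36E
clock 6: out=0, reg = 0xAB79B7
clock 7: out=1, reg = 0xD5BCDB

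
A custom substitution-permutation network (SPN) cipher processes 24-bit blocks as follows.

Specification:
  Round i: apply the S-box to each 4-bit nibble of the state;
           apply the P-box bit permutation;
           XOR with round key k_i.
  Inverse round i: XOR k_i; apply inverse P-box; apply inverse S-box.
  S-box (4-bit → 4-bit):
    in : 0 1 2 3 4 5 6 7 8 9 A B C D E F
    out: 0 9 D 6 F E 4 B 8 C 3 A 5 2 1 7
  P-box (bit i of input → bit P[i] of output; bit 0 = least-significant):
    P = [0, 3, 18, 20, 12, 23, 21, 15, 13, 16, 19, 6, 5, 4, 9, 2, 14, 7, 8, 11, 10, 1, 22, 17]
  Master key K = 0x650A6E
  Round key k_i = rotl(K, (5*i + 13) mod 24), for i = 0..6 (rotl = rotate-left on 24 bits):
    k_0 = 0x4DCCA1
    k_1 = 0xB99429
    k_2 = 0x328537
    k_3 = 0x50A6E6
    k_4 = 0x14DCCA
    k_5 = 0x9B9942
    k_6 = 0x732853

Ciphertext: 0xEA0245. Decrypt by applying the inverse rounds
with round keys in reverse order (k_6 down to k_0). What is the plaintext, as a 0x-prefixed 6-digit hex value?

0x987BE8

s_0 = ciphertext = 0xEA0245
s_1 = InvRound(s_0, k_6) = 0xD85FD8
s_2 = InvRound(s_1, k_5) = 0x4A3D8D
s_3 = InvRound(s_2, k_4) = 0x5C8282
s_4 = InvRound(s_3, k_3) = 0xE01206
s_5 = InvRound(s_4, k_2) = 0x26F071
s_6 = InvRound(s_5, k_1) = 0x1ED4D5
s_7 = InvRound(s_6, k_0) = 0x987BE8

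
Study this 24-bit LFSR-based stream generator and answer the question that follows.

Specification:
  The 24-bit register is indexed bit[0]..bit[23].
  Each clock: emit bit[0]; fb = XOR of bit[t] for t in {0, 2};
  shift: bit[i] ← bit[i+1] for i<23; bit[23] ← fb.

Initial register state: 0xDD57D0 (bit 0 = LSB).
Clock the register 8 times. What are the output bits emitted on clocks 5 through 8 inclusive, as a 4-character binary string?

1011

reg_0 = 0xDD57D0
clock 1: out=0, reg = 0x6EABE8
clock 2: out=0, reg = 0x3755F4
clock 3: out=0, reg = 0x9BAAFA
clock 4: out=0, reg = 0x4DD57D
clock 5: out=1, reg = 0x26EABE
clock 6: out=0, reg = 0x93755F
clock 7: out=1, reg = 0x49BAAF
clock 8: out=1, reg = 0x24DD57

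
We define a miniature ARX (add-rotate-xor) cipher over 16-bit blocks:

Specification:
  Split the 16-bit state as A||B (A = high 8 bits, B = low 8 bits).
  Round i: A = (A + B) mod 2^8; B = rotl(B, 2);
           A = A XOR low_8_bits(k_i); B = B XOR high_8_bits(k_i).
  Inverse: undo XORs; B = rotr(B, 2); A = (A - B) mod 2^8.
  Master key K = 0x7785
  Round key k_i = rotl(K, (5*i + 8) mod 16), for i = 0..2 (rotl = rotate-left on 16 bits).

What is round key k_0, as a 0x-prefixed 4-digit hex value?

0x8577

K = 0x7785
k_0 = rotl(K, (5*0+8) mod 16) = rotl(K, 8) = 0x8577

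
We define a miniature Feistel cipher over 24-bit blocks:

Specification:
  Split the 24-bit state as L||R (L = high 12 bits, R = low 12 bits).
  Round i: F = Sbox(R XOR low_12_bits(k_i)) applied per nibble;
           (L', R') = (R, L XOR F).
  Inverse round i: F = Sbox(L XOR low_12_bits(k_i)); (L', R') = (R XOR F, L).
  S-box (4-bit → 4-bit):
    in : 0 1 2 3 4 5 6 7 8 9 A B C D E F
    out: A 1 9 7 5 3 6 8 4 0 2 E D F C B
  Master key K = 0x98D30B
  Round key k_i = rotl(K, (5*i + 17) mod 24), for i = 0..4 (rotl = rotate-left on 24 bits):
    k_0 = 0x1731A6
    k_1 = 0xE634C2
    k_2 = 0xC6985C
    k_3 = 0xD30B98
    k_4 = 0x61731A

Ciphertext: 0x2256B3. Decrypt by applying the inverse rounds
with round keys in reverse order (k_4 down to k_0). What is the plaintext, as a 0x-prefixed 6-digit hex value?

0x5D9120

s_0 = ciphertext = 0x2256B3
s_1 = InvRound(s_0, k_4) = 0x7C8225
s_2 = InvRound(s_1, k_3) = 0xF1F7C8
s_3 = InvRound(s_2, k_2) = 0xF9FF1F
s_4 = InvRound(s_3, k_1) = 0x120F9F
s_5 = InvRound(s_4, k_0) = 0x5D9120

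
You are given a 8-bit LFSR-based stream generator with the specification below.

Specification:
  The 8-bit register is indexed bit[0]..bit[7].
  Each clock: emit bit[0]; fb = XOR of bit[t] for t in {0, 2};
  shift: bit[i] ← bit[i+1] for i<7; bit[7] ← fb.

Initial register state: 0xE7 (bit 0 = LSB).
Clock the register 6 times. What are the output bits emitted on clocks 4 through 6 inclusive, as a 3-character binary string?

001

reg_0 = 0xE7
clock 1: out=1, reg = 0x73
clock 2: out=1, reg = 0xB9
clock 3: out=1, reg = 0xDC
clock 4: out=0, reg = 0xEE
clock 5: out=0, reg = 0xF7
clock 6: out=1, reg = 0x7B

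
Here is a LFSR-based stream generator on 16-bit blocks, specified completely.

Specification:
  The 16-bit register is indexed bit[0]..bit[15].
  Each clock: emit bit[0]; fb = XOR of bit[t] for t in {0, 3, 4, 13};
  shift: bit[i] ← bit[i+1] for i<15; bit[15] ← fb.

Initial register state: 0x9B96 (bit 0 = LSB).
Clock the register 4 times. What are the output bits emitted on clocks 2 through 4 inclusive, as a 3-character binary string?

110

reg_0 = 0x9B96
clock 1: out=0, reg = 0xCDCB
clock 2: out=1, reg = 0x66E5
clock 3: out=1, reg = 0x3372
clock 4: out=0, reg = 0x19B9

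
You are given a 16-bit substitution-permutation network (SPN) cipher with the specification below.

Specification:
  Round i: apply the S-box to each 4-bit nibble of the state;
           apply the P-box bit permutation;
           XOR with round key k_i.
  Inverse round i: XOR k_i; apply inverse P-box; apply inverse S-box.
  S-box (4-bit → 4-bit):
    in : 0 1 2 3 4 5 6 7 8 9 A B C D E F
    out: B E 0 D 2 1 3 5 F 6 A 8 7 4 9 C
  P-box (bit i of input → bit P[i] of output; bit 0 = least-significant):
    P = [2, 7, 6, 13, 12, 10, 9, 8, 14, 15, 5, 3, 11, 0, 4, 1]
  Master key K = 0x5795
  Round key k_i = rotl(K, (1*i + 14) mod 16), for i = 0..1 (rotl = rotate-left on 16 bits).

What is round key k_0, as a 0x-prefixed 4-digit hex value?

K = 0x5795
k_0 = rotl(K, (1*0+14) mod 16) = rotl(K, 14) = 0x55E5

0x55E5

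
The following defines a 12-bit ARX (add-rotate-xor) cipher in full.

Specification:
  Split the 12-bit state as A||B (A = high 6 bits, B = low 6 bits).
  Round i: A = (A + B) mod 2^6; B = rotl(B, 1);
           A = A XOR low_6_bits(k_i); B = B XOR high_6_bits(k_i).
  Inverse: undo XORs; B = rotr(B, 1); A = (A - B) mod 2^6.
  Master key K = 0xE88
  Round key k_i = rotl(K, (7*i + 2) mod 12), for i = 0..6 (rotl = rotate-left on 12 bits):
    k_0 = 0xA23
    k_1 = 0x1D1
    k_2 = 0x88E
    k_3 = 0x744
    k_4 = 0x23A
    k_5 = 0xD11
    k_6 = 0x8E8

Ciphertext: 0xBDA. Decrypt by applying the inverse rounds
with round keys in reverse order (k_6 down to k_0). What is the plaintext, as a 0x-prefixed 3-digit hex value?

s_0 = ciphertext = 0xBDA
s_1 = InvRound(s_0, k_6) = 0x2FC
s_2 = InvRound(s_1, k_5) = 0x584
s_3 = InvRound(s_2, k_4) = 0x986
s_4 = InvRound(s_3, k_3) = 0xD6D
s_5 = InvRound(s_4, k_2) = 0x527
s_6 = InvRound(s_5, k_1) = 0xD50
s_7 = InvRound(s_6, k_0) = 0xE9C

0xE9C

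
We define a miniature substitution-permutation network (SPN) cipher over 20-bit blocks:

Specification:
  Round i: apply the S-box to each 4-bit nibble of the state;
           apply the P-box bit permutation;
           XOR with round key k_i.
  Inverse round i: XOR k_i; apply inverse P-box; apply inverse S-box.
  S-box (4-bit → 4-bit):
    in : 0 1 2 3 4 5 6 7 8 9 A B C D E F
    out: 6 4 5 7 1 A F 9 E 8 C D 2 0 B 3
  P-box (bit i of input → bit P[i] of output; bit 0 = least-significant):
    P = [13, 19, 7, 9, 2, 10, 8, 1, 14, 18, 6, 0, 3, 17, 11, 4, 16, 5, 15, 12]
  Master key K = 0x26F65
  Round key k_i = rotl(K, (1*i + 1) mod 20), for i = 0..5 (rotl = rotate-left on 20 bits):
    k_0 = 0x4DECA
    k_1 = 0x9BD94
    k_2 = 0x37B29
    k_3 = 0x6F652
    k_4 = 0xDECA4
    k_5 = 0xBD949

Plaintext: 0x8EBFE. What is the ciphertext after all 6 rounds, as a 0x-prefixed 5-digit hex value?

s_0 = plaintext = 0x8EBFE
s_1 = Round(s_0, k_0) = 0xE28B7
s_2 = Round(s_1, k_1) = 0xC86FB
s_3 = Round(s_2, k_2) = 0x515DC
s_4 = Round(s_3, k_3) = 0xAEE73
s_5 = Round(s_4, k_4) = 0x31C3B
s_6 = Round(s_5, k_5) = 0xE76ED

0xE76ED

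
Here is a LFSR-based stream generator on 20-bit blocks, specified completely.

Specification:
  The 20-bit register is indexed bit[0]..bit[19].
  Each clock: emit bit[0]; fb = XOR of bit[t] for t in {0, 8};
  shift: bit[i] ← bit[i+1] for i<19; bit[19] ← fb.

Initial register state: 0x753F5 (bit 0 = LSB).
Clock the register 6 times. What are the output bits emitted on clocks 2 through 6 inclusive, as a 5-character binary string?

reg_0 = 0x753F5
clock 1: out=1, reg = 0x3A9FA
clock 2: out=0, reg = 0x9D4FD
clock 3: out=1, reg = 0xCEA7E
clock 4: out=0, reg = 0x6753F
clock 5: out=1, reg = 0x33A9F
clock 6: out=1, reg = 0x99D4F

01011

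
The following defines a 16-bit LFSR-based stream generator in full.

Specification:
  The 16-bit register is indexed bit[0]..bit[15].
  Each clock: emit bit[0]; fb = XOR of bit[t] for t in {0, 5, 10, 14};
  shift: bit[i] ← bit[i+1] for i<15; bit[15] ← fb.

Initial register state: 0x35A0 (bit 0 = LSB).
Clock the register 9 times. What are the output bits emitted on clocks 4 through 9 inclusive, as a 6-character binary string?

reg_0 = 0x35A0
clock 1: out=0, reg = 0x1AD0
clock 2: out=0, reg = 0x0D68
clock 3: out=0, reg = 0x06B4
clock 4: out=0, reg = 0x035A
clock 5: out=0, reg = 0x01AD
clock 6: out=1, reg = 0x00D6
clock 7: out=0, reg = 0x006B
clock 8: out=1, reg = 0x0035
clock 9: out=1, reg = 0x001A

001011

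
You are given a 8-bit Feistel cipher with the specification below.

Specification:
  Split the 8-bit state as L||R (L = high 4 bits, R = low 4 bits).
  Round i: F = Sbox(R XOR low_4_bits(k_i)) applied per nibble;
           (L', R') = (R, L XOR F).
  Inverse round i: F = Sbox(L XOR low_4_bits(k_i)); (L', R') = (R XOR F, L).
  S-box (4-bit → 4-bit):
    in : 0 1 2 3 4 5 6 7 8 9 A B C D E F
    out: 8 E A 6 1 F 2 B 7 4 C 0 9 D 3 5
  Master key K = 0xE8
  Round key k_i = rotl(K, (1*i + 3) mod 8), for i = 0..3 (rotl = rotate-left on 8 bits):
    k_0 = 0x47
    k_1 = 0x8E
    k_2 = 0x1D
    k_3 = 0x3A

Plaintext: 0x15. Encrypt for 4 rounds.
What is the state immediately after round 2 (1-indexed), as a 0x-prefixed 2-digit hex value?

0xBA

s_0 = plaintext = 0x15
s_1 = Round(s_0, k_0) = 0x5B
s_2 = Round(s_1, k_1) = 0xBA
s_3 = Round(s_2, k_2) = 0xA0
s_4 = Round(s_3, k_3) = 0x06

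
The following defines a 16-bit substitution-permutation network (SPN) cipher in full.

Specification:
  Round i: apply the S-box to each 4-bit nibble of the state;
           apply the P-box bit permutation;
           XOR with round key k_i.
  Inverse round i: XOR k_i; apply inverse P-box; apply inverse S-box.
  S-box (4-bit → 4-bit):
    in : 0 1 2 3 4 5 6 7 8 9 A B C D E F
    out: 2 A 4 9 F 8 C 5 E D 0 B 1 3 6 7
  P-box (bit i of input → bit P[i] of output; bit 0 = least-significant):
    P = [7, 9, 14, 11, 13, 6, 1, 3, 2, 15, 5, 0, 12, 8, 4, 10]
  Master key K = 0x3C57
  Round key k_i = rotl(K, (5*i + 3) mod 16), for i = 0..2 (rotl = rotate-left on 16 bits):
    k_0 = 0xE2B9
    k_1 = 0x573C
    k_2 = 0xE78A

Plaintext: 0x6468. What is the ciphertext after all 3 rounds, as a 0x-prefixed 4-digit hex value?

s_0 = plaintext = 0x6468
s_1 = Round(s_0, k_0) = 0x2C86
s_2 = Round(s_1, k_1) = 0x1F62
s_3 = Round(s_2, k_2) = 0x22A4

0x22A4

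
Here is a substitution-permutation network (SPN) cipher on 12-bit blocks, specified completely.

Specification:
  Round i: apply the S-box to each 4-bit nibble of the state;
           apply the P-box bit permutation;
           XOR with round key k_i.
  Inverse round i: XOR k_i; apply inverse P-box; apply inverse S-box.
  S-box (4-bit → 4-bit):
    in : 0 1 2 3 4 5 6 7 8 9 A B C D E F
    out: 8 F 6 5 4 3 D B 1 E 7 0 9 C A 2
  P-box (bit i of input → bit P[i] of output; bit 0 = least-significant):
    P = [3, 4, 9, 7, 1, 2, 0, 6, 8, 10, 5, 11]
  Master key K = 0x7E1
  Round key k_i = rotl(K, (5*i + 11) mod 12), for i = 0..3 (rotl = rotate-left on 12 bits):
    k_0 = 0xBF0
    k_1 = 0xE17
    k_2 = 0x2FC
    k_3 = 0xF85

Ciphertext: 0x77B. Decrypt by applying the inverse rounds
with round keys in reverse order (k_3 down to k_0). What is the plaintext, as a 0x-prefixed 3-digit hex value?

s_0 = ciphertext = 0x77B
s_1 = InvRound(s_0, k_3) = 0xD77
s_2 = InvRound(s_1, k_2) = 0x736
s_3 = InvRound(s_2, k_1) = 0x64B
s_4 = InvRound(s_3, k_0) = 0x137

0x137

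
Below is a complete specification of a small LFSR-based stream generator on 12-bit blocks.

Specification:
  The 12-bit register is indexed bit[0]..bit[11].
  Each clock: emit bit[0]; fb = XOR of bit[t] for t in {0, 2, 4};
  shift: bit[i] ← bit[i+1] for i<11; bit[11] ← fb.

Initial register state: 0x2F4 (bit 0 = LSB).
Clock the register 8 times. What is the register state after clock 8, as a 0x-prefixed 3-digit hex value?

reg_0 = 0x2F4
clock 1: out=0, reg = 0x17A
clock 2: out=0, reg = 0x8BD
clock 3: out=1, reg = 0xC5E
clock 4: out=0, reg = 0x62F
clock 5: out=1, reg = 0x317
clock 6: out=1, reg = 0x98B
clock 7: out=1, reg = 0xCC5
clock 8: out=1, reg = 0x662

0x662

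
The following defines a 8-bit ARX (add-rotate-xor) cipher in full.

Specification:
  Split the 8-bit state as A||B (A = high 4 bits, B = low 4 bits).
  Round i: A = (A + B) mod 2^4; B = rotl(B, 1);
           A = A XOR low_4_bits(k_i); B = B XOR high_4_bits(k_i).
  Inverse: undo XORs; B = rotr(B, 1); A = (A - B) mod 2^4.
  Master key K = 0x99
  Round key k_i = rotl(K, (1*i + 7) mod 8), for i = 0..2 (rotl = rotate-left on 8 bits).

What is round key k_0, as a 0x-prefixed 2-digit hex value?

K = 0x99
k_0 = rotl(K, (1*0+7) mod 8) = rotl(K, 7) = 0xCC

0xCC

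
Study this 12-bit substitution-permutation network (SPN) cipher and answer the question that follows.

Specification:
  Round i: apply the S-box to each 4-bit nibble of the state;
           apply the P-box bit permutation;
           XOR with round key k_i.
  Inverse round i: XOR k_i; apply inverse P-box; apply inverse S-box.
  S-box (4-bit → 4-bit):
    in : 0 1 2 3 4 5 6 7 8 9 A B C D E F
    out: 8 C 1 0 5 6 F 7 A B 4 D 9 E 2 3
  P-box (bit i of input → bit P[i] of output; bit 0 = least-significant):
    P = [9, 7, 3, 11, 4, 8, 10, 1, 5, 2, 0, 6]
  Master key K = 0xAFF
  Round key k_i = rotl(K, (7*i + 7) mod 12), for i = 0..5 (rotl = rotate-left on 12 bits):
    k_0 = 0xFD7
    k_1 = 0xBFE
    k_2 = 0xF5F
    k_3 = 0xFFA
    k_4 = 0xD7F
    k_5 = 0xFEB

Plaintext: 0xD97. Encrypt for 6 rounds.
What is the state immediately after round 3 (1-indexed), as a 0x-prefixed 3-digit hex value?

s_0 = plaintext = 0xD97
s_1 = Round(s_0, k_0) = 0xC08
s_2 = Round(s_1, k_1) = 0x31C
s_3 = Round(s_2, k_2) = 0x15D
s_4 = Round(s_3, k_3) = 0x233
s_5 = Round(s_4, k_4) = 0xD5F
s_6 = Round(s_5, k_5) = 0x82E

0x15D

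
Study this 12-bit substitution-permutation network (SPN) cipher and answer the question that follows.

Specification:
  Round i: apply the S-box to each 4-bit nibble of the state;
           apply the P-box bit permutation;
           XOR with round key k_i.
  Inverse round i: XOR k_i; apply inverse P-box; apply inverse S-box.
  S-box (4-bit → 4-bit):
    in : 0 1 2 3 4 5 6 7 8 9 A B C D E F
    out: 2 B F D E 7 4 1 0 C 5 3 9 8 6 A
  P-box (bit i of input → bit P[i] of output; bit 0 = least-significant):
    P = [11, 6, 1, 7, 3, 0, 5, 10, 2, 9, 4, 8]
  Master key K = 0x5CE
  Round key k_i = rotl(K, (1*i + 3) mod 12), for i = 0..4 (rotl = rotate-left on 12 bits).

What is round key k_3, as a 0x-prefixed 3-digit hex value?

K = 0x5CE
k_0 = rotl(K, (1*0+3) mod 12) = rotl(K, 3) = 0xE72
k_1 = rotl(K, (1*1+3) mod 12) = rotl(K, 4) = 0xCE5
k_2 = rotl(K, (1*2+3) mod 12) = rotl(K, 5) = 0x9CB
k_3 = rotl(K, (1*3+3) mod 12) = rotl(K, 6) = 0x397

0x397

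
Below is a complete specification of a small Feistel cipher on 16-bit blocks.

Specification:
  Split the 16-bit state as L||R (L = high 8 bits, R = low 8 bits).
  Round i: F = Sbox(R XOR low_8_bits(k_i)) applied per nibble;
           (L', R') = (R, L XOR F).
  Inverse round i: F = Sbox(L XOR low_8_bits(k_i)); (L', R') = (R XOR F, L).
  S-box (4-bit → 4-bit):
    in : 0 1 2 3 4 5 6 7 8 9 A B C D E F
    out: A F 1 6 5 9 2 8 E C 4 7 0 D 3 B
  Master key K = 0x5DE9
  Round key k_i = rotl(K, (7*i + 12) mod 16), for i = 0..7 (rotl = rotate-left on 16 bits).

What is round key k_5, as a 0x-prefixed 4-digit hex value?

0xAEF4

K = 0x5DE9
k_0 = rotl(K, (7*0+12) mod 16) = rotl(K, 12) = 0x95DE
k_1 = rotl(K, (7*1+12) mod 16) = rotl(K, 3) = 0xEF4A
k_2 = rotl(K, (7*2+12) mod 16) = rotl(K, 10) = 0xA577
k_3 = rotl(K, (7*3+12) mod 16) = rotl(K, 1) = 0xBBD2
k_4 = rotl(K, (7*4+12) mod 16) = rotl(K, 8) = 0xE95D
k_5 = rotl(K, (7*5+12) mod 16) = rotl(K, 15) = 0xAEF4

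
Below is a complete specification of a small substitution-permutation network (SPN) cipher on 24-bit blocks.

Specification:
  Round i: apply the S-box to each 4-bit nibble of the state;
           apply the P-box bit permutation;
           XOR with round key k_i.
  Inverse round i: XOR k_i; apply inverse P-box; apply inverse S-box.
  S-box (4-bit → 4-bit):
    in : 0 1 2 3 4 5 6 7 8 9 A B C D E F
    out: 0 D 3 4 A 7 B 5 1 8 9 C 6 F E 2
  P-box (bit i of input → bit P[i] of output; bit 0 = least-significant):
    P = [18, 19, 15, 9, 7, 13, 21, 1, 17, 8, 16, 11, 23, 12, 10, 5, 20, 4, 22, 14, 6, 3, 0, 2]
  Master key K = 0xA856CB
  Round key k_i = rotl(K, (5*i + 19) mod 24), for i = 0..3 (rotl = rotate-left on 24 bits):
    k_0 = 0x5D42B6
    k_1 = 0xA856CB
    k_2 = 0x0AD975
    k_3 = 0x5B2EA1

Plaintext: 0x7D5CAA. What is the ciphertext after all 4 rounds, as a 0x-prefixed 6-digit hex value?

0x1250C8

s_0 = plaintext = 0x7D5CAA
s_1 = Round(s_0, k_0) = 0x881565
s_2 = Round(s_1, k_1) = 0x37F329
s_3 = Round(s_2, k_2) = 0x5BEBF4
s_4 = Round(s_3, k_3) = 0x1250C8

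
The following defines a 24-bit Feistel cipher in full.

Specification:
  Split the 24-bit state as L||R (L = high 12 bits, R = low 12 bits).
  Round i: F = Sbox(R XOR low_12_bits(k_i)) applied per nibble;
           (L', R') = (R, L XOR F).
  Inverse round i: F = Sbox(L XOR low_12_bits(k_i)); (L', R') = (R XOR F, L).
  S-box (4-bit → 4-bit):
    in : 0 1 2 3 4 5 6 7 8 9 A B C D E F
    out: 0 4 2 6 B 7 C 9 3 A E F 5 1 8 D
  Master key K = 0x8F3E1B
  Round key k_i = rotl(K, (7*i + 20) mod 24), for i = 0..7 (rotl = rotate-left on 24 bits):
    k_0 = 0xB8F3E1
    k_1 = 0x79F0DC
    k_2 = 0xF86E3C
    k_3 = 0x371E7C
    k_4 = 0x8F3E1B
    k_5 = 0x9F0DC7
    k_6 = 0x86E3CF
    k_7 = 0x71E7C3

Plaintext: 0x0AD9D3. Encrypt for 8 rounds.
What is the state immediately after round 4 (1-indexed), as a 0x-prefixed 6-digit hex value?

0x3250EF

s_0 = plaintext = 0x0AD9D3
s_1 = Round(s_0, k_0) = 0x9D3ECF
s_2 = Round(s_1, k_1) = 0xECF195
s_3 = Round(s_2, k_2) = 0x195325
s_4 = Round(s_3, k_3) = 0x3250EF
s_5 = Round(s_4, k_4) = 0x0EFBFE
s_6 = Round(s_5, k_5) = 0xBFEC85
s_7 = Round(s_6, k_6) = 0xC85640
s_8 = Round(s_7, k_7) = 0x6408B3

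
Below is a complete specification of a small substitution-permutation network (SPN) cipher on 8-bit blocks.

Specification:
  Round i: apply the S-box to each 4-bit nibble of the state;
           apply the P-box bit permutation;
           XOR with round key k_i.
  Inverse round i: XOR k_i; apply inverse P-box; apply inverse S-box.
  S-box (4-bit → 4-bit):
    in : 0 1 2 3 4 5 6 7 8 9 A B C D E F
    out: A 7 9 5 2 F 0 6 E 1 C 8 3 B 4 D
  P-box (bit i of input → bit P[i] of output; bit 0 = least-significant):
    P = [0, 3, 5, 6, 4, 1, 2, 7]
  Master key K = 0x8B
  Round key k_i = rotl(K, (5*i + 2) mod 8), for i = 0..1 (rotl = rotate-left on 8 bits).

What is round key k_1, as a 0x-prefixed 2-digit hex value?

K = 0x8B
k_0 = rotl(K, (5*0+2) mod 8) = rotl(K, 2) = 0x2E
k_1 = rotl(K, (5*1+2) mod 8) = rotl(K, 7) = 0xC5

0xC5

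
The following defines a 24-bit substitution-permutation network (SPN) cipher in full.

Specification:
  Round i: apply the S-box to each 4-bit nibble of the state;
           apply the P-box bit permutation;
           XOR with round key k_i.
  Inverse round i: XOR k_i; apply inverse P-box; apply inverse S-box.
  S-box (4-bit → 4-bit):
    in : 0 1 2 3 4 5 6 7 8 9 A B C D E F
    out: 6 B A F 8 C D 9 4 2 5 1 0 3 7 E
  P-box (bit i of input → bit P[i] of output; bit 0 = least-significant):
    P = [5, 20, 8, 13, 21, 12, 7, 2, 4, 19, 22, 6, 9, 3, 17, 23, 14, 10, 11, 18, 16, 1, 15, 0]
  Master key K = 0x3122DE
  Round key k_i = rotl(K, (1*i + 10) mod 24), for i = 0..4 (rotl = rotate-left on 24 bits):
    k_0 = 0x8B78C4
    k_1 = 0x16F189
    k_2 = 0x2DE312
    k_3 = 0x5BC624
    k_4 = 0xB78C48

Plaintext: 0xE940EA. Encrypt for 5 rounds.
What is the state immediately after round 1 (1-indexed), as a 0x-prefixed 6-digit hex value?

s_0 = plaintext = 0xE940EA
s_1 = Round(s_0, k_0) = 0x62ED66
s_2 = Round(s_1, k_1) = 0x395634
s_3 = Round(s_2, k_2) = 0xCE57C5
s_4 = Round(s_3, k_3) = 0xD9AB74
s_5 = Round(s_4, k_4) = 0x94AA5E

0x62ED66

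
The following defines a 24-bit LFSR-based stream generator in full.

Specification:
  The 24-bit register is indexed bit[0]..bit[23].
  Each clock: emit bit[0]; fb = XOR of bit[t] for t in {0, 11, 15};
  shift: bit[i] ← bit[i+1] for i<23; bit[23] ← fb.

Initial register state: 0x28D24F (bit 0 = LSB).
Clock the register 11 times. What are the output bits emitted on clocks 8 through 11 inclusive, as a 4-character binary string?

reg_0 = 0x28D24F
clock 1: out=1, reg = 0x146927
clock 2: out=1, reg = 0x0A3493
clock 3: out=1, reg = 0x851A49
clock 4: out=1, reg = 0x428D24
clock 5: out=0, reg = 0x214692
clock 6: out=0, reg = 0x10A349
clock 7: out=1, reg = 0x0851A4
clock 8: out=0, reg = 0x0428D2
clock 9: out=0, reg = 0x821469
clock 10: out=1, reg = 0xC10A34
clock 11: out=0, reg = 0xE0851A

0010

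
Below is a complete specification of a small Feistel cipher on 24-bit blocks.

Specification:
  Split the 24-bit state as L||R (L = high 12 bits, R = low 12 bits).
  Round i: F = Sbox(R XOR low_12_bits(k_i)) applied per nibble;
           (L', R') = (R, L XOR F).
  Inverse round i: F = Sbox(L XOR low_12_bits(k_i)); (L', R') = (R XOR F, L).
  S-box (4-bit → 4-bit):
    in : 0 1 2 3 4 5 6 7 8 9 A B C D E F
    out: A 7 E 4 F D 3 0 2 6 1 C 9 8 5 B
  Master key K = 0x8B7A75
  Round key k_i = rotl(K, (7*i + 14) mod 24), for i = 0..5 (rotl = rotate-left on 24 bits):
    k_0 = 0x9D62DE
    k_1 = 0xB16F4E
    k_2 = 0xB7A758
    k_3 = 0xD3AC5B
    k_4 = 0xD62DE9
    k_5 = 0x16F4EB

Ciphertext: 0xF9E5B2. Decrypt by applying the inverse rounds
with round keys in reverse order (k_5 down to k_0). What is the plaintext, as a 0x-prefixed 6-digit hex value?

s_0 = ciphertext = 0xF9E5B2
s_1 = InvRound(s_0, k_5) = 0x9BFF9E
s_2 = InvRound(s_1, k_4) = 0x04D9BF
s_3 = InvRound(s_2, k_3) = 0x0CC04D
s_4 = InvRound(s_3, k_2) = 0x0220CC
s_5 = InvRound(s_4, k_1) = 0xBF5022
s_6 = InvRound(s_5, k_0) = 0x6CEBF5

0x6CEBF5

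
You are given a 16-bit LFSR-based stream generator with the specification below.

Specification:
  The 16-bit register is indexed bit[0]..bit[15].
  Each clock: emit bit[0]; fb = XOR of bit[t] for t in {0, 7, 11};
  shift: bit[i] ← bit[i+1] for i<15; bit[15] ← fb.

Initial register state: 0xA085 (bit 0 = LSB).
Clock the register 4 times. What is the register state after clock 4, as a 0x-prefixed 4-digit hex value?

0x0A08

reg_0 = 0xA085
clock 1: out=1, reg = 0x5042
clock 2: out=0, reg = 0x2821
clock 3: out=1, reg = 0x1410
clock 4: out=0, reg = 0x0A08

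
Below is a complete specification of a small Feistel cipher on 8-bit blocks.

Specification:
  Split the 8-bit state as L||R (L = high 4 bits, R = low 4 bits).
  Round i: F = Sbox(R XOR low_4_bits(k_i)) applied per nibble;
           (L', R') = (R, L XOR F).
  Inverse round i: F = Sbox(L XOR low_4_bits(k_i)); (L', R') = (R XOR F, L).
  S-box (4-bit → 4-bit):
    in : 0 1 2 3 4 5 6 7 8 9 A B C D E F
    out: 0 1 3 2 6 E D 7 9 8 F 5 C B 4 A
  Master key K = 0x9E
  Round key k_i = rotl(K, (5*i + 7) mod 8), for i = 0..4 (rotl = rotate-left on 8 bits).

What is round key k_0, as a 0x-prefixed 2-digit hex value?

K = 0x9E
k_0 = rotl(K, (5*0+7) mod 8) = rotl(K, 7) = 0x4F

0x4F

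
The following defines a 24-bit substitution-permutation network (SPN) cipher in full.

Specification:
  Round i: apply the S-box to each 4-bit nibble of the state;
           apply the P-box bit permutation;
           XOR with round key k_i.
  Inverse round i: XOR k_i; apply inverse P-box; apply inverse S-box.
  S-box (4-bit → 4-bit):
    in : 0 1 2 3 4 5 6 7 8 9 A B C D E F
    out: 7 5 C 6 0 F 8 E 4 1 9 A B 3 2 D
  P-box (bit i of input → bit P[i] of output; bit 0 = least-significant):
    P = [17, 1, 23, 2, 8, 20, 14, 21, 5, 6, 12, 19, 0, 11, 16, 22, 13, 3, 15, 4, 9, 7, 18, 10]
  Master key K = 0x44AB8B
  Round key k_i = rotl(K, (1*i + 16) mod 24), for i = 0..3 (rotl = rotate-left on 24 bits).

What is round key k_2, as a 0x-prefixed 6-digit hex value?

K = 0x44AB8B
k_0 = rotl(K, (1*0+16) mod 24) = rotl(K, 16) = 0x8B44AB
k_1 = rotl(K, (1*1+16) mod 24) = rotl(K, 17) = 0x168957
k_2 = rotl(K, (1*2+16) mod 24) = rotl(K, 18) = 0x2D12AE

0x2D12AE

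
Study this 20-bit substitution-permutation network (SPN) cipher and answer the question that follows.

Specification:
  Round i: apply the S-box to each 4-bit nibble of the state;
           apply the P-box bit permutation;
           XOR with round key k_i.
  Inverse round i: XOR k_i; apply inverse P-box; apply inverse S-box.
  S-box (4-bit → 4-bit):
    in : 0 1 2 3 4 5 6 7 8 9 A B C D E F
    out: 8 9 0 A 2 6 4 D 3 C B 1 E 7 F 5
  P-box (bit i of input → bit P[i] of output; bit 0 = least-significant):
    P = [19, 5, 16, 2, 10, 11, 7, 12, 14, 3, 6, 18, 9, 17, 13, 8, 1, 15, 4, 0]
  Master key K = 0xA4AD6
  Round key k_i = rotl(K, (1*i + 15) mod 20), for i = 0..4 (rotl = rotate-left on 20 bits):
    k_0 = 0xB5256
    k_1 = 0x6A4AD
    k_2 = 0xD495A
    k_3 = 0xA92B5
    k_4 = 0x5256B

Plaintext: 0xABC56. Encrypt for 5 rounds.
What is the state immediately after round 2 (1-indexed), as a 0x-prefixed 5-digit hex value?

0xD5616

s_0 = plaintext = 0xABC56
s_1 = Round(s_0, k_0) = 0xED89D
s_2 = Round(s_1, k_1) = 0xD5616
s_3 = Round(s_2, k_2) = 0xEFD08
s_4 = Round(s_3, k_3) = 0x260CE
s_5 = Round(s_4, k_4) = 0x81DCF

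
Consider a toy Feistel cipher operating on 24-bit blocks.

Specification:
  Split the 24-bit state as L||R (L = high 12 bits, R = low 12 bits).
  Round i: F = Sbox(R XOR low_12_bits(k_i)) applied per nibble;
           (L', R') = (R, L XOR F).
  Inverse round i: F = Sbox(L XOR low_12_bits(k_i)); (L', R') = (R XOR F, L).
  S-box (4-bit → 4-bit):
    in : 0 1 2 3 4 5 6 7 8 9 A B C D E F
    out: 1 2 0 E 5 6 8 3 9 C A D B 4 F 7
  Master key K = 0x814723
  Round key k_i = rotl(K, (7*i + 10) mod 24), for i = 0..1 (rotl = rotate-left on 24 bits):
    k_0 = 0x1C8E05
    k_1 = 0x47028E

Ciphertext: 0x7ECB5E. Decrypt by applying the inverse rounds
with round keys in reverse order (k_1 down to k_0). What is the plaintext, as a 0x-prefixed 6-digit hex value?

0x9A1DDE

s_0 = ciphertext = 0x7ECB5E
s_1 = InvRound(s_0, k_1) = 0xDDE7EC
s_2 = InvRound(s_1, k_0) = 0x9A1DDE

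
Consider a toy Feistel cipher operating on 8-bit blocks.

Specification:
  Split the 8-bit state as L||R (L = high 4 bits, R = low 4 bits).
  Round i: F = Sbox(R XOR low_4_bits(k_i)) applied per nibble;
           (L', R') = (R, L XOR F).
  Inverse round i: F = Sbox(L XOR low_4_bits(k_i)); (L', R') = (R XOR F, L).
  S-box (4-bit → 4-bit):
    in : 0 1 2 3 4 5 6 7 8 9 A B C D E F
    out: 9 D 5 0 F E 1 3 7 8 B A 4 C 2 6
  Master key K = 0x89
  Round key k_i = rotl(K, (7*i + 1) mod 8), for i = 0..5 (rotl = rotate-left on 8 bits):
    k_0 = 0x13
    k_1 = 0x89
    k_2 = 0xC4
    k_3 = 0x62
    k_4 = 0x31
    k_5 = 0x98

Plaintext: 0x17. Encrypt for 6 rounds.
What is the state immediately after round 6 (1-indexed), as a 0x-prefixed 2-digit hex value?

s_0 = plaintext = 0x17
s_1 = Round(s_0, k_0) = 0x7E
s_2 = Round(s_1, k_1) = 0xE4
s_3 = Round(s_2, k_2) = 0x47
s_4 = Round(s_3, k_3) = 0x7A
s_5 = Round(s_4, k_4) = 0xAD
s_6 = Round(s_5, k_5) = 0xD4

0xD4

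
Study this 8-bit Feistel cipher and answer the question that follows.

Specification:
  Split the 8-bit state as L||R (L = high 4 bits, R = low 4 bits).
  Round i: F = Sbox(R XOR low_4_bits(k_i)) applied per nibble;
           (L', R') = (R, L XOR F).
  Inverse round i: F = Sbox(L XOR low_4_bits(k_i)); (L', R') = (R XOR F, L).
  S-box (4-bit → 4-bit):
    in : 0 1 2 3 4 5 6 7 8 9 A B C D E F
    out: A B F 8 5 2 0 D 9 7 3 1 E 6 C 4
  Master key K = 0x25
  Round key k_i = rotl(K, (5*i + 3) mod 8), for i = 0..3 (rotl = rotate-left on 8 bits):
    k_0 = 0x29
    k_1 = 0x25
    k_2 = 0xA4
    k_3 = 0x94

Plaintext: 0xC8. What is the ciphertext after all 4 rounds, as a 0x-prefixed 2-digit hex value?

0xF6

s_0 = plaintext = 0xC8
s_1 = Round(s_0, k_0) = 0x87
s_2 = Round(s_1, k_1) = 0x77
s_3 = Round(s_2, k_2) = 0x7F
s_4 = Round(s_3, k_3) = 0xF6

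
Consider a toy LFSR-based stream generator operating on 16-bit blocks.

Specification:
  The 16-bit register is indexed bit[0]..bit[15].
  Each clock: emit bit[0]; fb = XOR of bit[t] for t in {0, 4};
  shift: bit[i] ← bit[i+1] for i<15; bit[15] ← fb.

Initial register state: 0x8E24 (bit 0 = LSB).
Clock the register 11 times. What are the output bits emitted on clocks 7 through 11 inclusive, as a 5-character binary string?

reg_0 = 0x8E24
clock 1: out=0, reg = 0x4712
clock 2: out=0, reg = 0xA389
clock 3: out=1, reg = 0xD1C4
clock 4: out=0, reg = 0x68E2
clock 5: out=0, reg = 0x3471
clock 6: out=1, reg = 0x1A38
clock 7: out=0, reg = 0x8D1C
clock 8: out=0, reg = 0xC68E
clock 9: out=0, reg = 0x6347
clock 10: out=1, reg = 0xB1A3
clock 11: out=1, reg = 0xD8D1

00011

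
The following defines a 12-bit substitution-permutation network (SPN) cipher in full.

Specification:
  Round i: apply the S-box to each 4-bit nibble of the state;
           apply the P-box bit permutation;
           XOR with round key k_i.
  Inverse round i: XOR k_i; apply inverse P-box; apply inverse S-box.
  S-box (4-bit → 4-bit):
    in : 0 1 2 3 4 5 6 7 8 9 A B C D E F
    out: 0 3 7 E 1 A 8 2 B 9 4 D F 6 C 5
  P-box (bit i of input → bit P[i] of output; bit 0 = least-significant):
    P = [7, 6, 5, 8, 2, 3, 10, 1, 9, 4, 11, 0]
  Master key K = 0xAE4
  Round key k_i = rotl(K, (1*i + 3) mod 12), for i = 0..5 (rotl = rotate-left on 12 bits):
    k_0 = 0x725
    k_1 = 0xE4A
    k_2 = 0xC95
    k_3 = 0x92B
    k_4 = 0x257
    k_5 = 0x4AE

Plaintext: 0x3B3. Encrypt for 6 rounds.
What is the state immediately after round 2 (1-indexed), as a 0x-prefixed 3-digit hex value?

0x6A0

s_0 = plaintext = 0x3B3
s_1 = Round(s_0, k_0) = 0xA52
s_2 = Round(s_1, k_1) = 0x6A0
s_3 = Round(s_2, k_2) = 0x894
s_4 = Round(s_3, k_3) = 0xBBC
s_5 = Round(s_4, k_4) = 0xDB0
s_6 = Round(s_5, k_5) = 0x8B8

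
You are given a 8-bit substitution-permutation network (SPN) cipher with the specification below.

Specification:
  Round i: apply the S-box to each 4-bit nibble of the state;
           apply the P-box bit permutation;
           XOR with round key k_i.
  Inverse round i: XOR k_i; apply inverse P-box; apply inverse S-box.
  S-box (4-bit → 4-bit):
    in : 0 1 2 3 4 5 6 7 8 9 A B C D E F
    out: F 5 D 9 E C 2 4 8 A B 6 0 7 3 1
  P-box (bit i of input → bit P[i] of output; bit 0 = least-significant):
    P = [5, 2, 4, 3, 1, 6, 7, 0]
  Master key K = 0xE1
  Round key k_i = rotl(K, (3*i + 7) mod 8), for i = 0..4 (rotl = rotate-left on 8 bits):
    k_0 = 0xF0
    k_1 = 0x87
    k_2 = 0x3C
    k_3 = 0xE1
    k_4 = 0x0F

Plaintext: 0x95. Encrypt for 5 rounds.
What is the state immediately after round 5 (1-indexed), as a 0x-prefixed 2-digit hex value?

0x29

s_0 = plaintext = 0x95
s_1 = Round(s_0, k_0) = 0xA9
s_2 = Round(s_1, k_1) = 0xC8
s_3 = Round(s_2, k_2) = 0x34
s_4 = Round(s_3, k_3) = 0xFE
s_5 = Round(s_4, k_4) = 0x29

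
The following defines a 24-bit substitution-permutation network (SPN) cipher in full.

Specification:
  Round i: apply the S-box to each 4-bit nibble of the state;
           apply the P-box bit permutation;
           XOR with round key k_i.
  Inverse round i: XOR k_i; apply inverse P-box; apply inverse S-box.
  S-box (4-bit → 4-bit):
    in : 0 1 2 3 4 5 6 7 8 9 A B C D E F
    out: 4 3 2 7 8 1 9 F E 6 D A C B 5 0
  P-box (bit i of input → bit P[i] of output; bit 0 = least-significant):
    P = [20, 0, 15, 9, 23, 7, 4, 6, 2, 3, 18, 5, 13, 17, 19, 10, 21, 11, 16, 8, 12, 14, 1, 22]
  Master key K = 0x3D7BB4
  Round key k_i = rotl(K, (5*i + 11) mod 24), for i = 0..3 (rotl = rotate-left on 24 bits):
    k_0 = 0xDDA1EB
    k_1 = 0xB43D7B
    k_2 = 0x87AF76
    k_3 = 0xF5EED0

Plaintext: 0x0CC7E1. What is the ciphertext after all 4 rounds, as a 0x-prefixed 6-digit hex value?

s_0 = plaintext = 0x0CC7E1
s_1 = Round(s_0, k_0) = 0x40A4D4
s_2 = Round(s_1, k_1) = 0x7D1B9B
s_3 = Round(s_2, k_2) = 0xE5D4CD
s_4 = Round(s_3, k_3) = 0xC7D8A3

0xC7D8A3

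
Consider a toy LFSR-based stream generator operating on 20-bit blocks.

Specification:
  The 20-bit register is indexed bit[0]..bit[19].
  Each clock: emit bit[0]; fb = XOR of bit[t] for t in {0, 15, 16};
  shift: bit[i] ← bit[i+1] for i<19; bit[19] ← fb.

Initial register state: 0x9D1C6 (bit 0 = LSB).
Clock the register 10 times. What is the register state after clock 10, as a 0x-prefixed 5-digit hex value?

0xE7274

reg_0 = 0x9D1C6
clock 1: out=0, reg = 0x4E8E3
clock 2: out=1, reg = 0x27471
clock 3: out=1, reg = 0x93A38
clock 4: out=0, reg = 0xC9D1C
clock 5: out=0, reg = 0xE4E8E
clock 6: out=0, reg = 0x72747
clock 7: out=1, reg = 0x393A3
clock 8: out=1, reg = 0x9C9D1
clock 9: out=1, reg = 0xCE4E8
clock 10: out=0, reg = 0xE7274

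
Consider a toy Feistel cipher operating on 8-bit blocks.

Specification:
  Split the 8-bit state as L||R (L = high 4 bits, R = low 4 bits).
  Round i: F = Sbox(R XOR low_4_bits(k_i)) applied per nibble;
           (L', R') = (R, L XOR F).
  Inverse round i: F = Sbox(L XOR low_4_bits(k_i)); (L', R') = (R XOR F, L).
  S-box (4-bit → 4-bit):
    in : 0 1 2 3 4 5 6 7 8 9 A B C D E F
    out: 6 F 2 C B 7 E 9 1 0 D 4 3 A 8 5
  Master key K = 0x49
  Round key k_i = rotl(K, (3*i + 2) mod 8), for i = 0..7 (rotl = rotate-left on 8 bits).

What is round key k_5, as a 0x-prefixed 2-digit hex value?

0x92

K = 0x49
k_0 = rotl(K, (3*0+2) mod 8) = rotl(K, 2) = 0x25
k_1 = rotl(K, (3*1+2) mod 8) = rotl(K, 5) = 0x29
k_2 = rotl(K, (3*2+2) mod 8) = rotl(K, 0) = 0x49
k_3 = rotl(K, (3*3+2) mod 8) = rotl(K, 3) = 0x4A
k_4 = rotl(K, (3*4+2) mod 8) = rotl(K, 6) = 0x52
k_5 = rotl(K, (3*5+2) mod 8) = rotl(K, 1) = 0x92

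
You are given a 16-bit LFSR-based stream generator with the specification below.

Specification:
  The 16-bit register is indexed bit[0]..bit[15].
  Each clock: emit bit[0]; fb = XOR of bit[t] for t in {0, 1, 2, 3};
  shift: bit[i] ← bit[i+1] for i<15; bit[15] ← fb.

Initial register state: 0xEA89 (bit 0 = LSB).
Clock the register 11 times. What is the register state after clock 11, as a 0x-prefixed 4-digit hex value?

reg_0 = 0xEA89
clock 1: out=1, reg = 0x7544
clock 2: out=0, reg = 0xBAA2
clock 3: out=0, reg = 0xDD51
clock 4: out=1, reg = 0xEEA8
clock 5: out=0, reg = 0xF754
clock 6: out=0, reg = 0xFBAA
clock 7: out=0, reg = 0x7DD5
clock 8: out=1, reg = 0x3EEA
clock 9: out=0, reg = 0x1F75
clock 10: out=1, reg = 0x0FBA
clock 11: out=0, reg = 0x07DD

0x07DD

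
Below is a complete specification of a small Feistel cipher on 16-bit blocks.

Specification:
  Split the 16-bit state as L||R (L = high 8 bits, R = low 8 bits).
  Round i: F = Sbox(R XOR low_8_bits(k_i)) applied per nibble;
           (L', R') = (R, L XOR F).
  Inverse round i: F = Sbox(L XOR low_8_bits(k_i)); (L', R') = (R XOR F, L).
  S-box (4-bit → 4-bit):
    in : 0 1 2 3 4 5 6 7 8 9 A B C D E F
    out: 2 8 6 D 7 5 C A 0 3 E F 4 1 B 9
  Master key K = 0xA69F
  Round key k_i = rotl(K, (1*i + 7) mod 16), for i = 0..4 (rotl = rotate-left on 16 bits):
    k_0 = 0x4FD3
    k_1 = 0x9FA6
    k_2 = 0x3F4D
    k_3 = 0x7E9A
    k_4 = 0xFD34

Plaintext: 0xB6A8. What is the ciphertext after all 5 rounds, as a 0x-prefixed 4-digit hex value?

s_0 = plaintext = 0xB6A8
s_1 = Round(s_0, k_0) = 0xA819
s_2 = Round(s_1, k_1) = 0x1951
s_3 = Round(s_2, k_2) = 0x519D
s_4 = Round(s_3, k_3) = 0x9D7B
s_5 = Round(s_4, k_4) = 0x7BE4

0x7BE4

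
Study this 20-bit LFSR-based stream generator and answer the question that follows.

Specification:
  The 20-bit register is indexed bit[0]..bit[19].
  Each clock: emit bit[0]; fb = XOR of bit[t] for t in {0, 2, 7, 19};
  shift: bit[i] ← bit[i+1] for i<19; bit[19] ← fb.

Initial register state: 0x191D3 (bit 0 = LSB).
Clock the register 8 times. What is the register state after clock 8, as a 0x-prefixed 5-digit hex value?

reg_0 = 0x191D3
clock 1: out=1, reg = 0x0C8E9
clock 2: out=1, reg = 0x06474
clock 3: out=0, reg = 0x8323A
clock 4: out=0, reg = 0xC191D
clock 5: out=1, reg = 0xE0C8E
clock 6: out=0, reg = 0xF0647
clock 7: out=1, reg = 0xF8323
clock 8: out=1, reg = 0x7C191

0x7C191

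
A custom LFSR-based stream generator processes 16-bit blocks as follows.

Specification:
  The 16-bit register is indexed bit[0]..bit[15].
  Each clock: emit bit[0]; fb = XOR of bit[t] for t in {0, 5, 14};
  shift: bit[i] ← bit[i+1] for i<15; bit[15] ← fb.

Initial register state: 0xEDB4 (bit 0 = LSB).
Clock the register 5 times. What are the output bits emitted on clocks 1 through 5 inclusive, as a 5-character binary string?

00101

reg_0 = 0xEDB4
clock 1: out=0, reg = 0x76DA
clock 2: out=0, reg = 0xBB6D
clock 3: out=1, reg = 0x5DB6
clock 4: out=0, reg = 0x2EDB
clock 5: out=1, reg = 0x976D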